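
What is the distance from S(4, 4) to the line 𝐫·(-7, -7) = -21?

The normal to the line is n = (-7, -7) with |n| = 7√2.
|n·S − (-21)| = |-56 − (-21)| = 35, so the distance is 35/(7√2) = 5√2/2.

5√2/2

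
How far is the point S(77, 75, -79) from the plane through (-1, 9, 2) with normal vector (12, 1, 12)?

The plane has equation n·(r − (-1, 9, 2)) = 0, i.e. n·r = 21.
Then n·(77, 75, -79) - 21 = 30.
|n| = √(144 + 1 + 144) = 17, so the distance is |30|/17 = 30/17.

30/17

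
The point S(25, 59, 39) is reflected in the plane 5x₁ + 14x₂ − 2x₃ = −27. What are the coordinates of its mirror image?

With n = (5, 14, −2), the signed offset is (n·S − (-27))/|n|² = 900/225 = 4.
S' = S − 2t·n = (25, 59, 39) − 8·(5, 14, −2) = (−15, −53, 55).

(-15, -53, 55)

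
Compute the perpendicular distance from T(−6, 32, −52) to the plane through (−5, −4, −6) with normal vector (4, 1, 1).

The plane has equation n·(r − (−5, −4, −6)) = 0, i.e. n·r = -30.
n = (4, 1, 1); n·P − (-30) = -14; |n| = 3√2; distance = 14/(3√2) = 7√2/3.

7√2/3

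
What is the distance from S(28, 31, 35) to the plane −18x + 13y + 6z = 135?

26/23

Normal vector n = (−18, 13, 6), and n·(28, 31, 35) − 135 = −26.
|n| = √(324 + 169 + 36) = 23, so the distance is |-26|/23 = 26/23.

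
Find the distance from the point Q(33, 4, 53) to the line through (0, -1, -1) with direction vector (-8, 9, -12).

Direction vector d = (-8, 9, -12).
AP = (33, 5, 54); AP·d = -867, |AP|² = 4030, |d|² = 289.
distance² = |AP|² − (AP·d)²/|d|² = 4030 − 751689/289 = 1429, so the distance is √1429.

√1429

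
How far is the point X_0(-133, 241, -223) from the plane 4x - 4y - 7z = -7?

8

d = |4·(-133) + (-4)·241 + (-7)·(-223) − (-7)| / √(16 + 16 + 49) = |72| / 9 = 8.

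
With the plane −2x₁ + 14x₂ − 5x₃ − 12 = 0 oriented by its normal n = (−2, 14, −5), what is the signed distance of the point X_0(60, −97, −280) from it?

n·X_0 − 12 = -90.
|n| = 15, so the signed distance is -90/15 = -6.

-6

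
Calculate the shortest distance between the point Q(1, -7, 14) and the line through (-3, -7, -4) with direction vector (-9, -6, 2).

Direction vector d = (-9, -6, 2).
AP = (4, 0, 18); AP·d = 0, |AP|² = 340, |d|² = 121.
distance² = |AP|² − (AP·d)²/|d|² = 340 − 0/121 = 340, so the distance is 2√85.

2√85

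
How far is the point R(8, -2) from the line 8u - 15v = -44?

d = |8·8 + (-15)·(-2) − (-44)| / √(64 + 225) = |138|/17 = 138/17.

138/17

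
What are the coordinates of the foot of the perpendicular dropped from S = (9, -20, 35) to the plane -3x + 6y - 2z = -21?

(-3, 4, 27)

The perpendicular from S has direction n = (-3, 6, -2): r = (9, -20, 35) + t(-3, 6, -2).
Substitute into the plane: n·(S + tn) = -21 gives -217 + 49t = -21, so t = 4.
Foot = (9, -20, 35) + 4·(-3, 6, -2) = (-3, 4, 27).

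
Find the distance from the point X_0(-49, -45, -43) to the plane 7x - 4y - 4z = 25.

n = (7, -4, -4); n·P − 25 = -16; |n| = 9; distance = 16/9.

16/9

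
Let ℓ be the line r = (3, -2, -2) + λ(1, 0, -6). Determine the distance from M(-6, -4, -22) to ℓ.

Direction vector d = (1, 0, -6).
AP = (-9, -2, -20); AP·d = 111, |AP|² = 485, |d|² = 37.
distance² = |AP|² − (AP·d)²/|d|² = 485 − 12321/37 = 152, so the distance is 2√38.

2√38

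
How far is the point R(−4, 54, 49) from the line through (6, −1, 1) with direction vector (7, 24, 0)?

√2929

Direction vector d = (7, 24, 0).
AP = (−10, 55, 48); AP·d = 1250, |AP|² = 5429, |d|² = 625.
distance² = |AP|² − (AP·d)²/|d|² = 5429 − 1562500/625 = 2929, so the distance is √2929.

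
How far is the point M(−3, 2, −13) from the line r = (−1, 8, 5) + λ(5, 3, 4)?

Direction vector d = (5, 3, 4).
AP = (−2, −6, −18); AP·d = -100, |AP|² = 364, |d|² = 50.
distance² = |AP|² − (AP·d)²/|d|² = 364 − 10000/50 = 164, so the distance is 2√41.

2√41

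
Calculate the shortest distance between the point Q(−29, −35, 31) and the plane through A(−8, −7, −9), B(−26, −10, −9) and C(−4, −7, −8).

13√53/53

AB = (−18, −3, 0) and AC = (4, 0, 1), so a normal is n = AB × AC = (−3, 18, 12).
n = (−3, 18, 12); n·P − (-210) = 39; |n| = 3√53; distance = 39/(3√53) = 13√53/53.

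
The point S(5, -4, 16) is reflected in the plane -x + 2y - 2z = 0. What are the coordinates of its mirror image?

(-5, 16, -4)

n = (-1, 2, -2), |n|² = 9, n·S − 0 = -45, so t = -45/9 = -5.
Foot F = S − (-5)·n = (0, 6, 6); the reflection is 2F − S = (-5, 16, -4).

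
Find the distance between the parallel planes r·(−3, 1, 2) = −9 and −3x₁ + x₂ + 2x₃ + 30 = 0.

Both planes have normal n = (−3, 1, 2), |n| = √14. Any point on the first plane is at distance |(-30) − (-9)|/|n| = 21/√14 = 3√14/2 from the second.

3√14/2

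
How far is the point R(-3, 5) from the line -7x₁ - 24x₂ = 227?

326/25

The normal to the line is n = (-7, -24) with |n| = 25.
|n·R − 227| = |-99 − 227| = 326, so the distance is 326/25.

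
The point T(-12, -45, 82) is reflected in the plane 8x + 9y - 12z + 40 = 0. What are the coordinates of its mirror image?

With n = (8, 9, -12), the signed offset is (n·T − (-40))/|n|² = -1445/289 = -5.
T' = T − 2t·n = (-12, -45, 82) − (-10)·(8, 9, -12) = (68, 45, -38).

(68, 45, -38)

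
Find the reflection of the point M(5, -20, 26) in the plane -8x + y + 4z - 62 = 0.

With n = (-8, 1, 4), the signed offset is (n·M − 62)/|n|² = -18/81 = -2/9.
M' = M − 2t·n = (5, -20, 26) − (-4/9)·(-8, 1, 4) = (13/9, -176/9, 250/9).

(13/9, -176/9, 250/9)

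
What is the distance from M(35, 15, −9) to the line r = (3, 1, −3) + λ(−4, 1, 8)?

Direction vector d = (−4, 1, 8).
AP = (32, 14, −6); AP·d = -162, |AP|² = 1256, |d|² = 81.
distance² = |AP|² − (AP·d)²/|d|² = 1256 − 26244/81 = 932, so the distance is 2√233.

2√233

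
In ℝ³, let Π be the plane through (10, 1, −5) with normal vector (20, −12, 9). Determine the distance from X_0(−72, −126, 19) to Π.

4

The plane has equation n·(r − (10, 1, −5)) = 0, i.e. n·r = 143.
d = |20·(-72) + (-12)·(-126) + 9·19 − 143| / √(400 + 144 + 81) = |100| / 25 = 4.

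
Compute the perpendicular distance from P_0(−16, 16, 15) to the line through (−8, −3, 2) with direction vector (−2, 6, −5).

Direction vector d = (−2, 6, −5).
AP = (−8, 19, 13); AP·d = 65, |AP|² = 594, |d|² = 65.
distance² = |AP|² − (AP·d)²/|d|² = 594 − 4225/65 = 529, so the distance is 23.

23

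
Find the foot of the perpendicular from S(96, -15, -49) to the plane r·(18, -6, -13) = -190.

The perpendicular from S has direction n = (18, -6, -13): r = (96, -15, -49) + t(18, -6, -13).
Substitute into the plane: n·(S + tn) = -190 gives 2455 + 529t = -190, so t = -5.
Foot = (96, -15, -49) + (-5)·(18, -6, -13) = (6, 15, 16).

(6, 15, 16)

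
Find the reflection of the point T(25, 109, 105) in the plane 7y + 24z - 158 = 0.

With n = (0, 7, 24), the signed offset is (n·T − 158)/|n|² = 3125/625 = 5.
T' = T − 2t·n = (25, 109, 105) − 10·(0, 7, 24) = (25, 39, -135).

(25, 39, -135)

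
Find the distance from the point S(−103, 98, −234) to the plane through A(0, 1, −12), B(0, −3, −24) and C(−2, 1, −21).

9

AB = (0, −4, −12) and AC = (−2, 0, −9), so a normal is n = AB × AC = (36, 24, −8).
d = |36·(-103) + 24·98 + (-8)·(-234) − 120| / √(1296 + 576 + 64) = |396| / 44 = 9.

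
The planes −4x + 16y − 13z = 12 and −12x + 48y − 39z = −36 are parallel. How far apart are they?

Divide the second equation by 3 to match normals: −4x + 16y − 13z = -12.
Both planes have normal n = (−4, 16, −13), |n| = 21. Any point on the first plane is at distance |(-12) − 12|/|n| = 24/21 = 8/7 from the second.

8/7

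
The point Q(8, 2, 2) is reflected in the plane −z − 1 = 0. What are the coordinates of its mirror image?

n = (0, 0, −1), |n|² = 1, n·Q − 1 = -3, so t = -3/1 = -3.
Foot F = Q − (-3)·n = (8, 2, −1); the reflection is 2F − Q = (8, 2, −4).

(8, 2, -4)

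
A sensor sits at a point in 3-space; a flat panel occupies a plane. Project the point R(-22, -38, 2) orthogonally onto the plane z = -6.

(-22, -38, -6)

n = (0, 0, 1), |n|² = 1, and n·R − (-6) = 8.
t = 8/1 = 8, so the foot is R − t·n = (-22, -38, 2) − 8·(0, 0, 1) = (-22, -38, -6).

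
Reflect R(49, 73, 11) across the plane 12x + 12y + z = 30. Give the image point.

With n = (12, 12, 1), the signed offset is (n·R − 30)/|n|² = 1445/289 = 5.
R' = R − 2t·n = (49, 73, 11) − 10·(12, 12, 1) = (−71, −47, 1).

(-71, -47, 1)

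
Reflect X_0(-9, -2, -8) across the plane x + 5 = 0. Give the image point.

n = (1, 0, 0), |n|² = 1, n·X_0 − (-5) = -4, so t = -4/1 = -4.
Foot F = X_0 − (-4)·n = (-5, -2, -8); the reflection is 2F − X_0 = (-1, -2, -8).

(-1, -2, -8)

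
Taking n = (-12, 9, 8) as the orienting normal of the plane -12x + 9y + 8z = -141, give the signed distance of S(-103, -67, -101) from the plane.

n·S − (-141) = -34.
|n| = 17, so the signed distance is -34/17 = -2.

-2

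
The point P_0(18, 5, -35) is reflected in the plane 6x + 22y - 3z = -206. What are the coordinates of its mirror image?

(6, -39, -29)

n = (6, 22, -3), |n|² = 529, n·P_0 − (-206) = 529, so t = 529/529 = 1.
Foot F = P_0 − 1·n = (12, -17, -32); the reflection is 2F − P_0 = (6, -39, -29).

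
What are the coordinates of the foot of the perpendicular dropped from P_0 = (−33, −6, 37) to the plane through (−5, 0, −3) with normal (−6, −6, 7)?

(-9, 18, 9)

n = (−6, −6, 7), |n|² = 121, and n·P_0 − 9 = 484.
t = 484/121 = 4, so the foot is P_0 − t·n = (−33, −6, 37) − 4·(−6, −6, 7) = (−9, 18, 9).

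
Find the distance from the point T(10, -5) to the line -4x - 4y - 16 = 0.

9√2/2

d = |(-4)·10 + (-4)·(-5) − 16| / √(16 + 16) = |-36|/(4√2) = 9√2/2.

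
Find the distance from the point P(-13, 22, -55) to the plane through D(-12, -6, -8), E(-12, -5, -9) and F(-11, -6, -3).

14√3/9

DE = (0, 1, -1) and DF = (1, 0, 5), so a normal is n = DE × DF = (5, -1, -1).
Then n·(-13, 22, -55) - (-46) = 14.
|n| = √(25 + 1 + 1) = 3√3, so the distance is |14|/(3√3) = 14/(3√3).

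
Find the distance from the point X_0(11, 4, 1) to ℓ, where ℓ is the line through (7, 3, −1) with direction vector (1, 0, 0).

√5

Direction vector d = (1, 0, 0).
AP = (4, 1, 2); AP·d = 4, |AP|² = 21, |d|² = 1.
distance² = |AP|² − (AP·d)²/|d|² = 21 − 16/1 = 5, so the distance is √5.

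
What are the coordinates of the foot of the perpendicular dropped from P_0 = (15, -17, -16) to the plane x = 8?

The perpendicular from P_0 has direction n = (1, 0, 0): r = (15, -17, -16) + μ(1, 0, 0).
Substitute into the plane: n·(P_0 + μn) = 8 gives 15 + 1μ = 8, so μ = -7.
Foot = (15, -17, -16) + (-7)·(1, 0, 0) = (8, -17, -16).

(8, -17, -16)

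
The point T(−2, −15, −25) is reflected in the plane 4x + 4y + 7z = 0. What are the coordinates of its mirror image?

(22, 9, 17)

With n = (4, 4, 7), the signed offset is (n·T − 0)/|n|² = -243/81 = -3.
T' = T − 2t·n = (−2, −15, −25) − (-6)·(4, 4, 7) = (22, 9, 17).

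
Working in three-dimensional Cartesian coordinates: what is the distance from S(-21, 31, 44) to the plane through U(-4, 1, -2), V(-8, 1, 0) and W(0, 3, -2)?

UV = (-4, 0, 2) and UW = (4, 2, 0), so a normal is n = UV × UW = (-4, 8, -8).
Then n·(-21, 31, 44) - 40 = -60.
|n| = √(16 + 64 + 64) = 12, so the distance is |-60|/12 = 5.

5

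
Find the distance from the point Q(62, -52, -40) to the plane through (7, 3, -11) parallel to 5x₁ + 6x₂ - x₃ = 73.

13√62/31

Parallel planes share the normal n = (5, 6, -1); since (7, 3, -11) lies on the plane, its equation is 5x₁ + 6x₂ - x₃ = 64.
Then n·(62, -52, -40) - 64 = -26.
|n| = √(25 + 36 + 1) = √62, so the distance is |-26|/√62 = 26/√62.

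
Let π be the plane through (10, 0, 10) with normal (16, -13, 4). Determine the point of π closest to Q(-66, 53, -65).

(14, -12, -45)

The perpendicular from Q has direction n = (16, -13, 4): r = (-66, 53, -65) + μ(16, -13, 4).
Substitute into the plane: n·(Q + μn) = 200 gives -2005 + 441μ = 200, so μ = 5.
Foot = (-66, 53, -65) + 5·(16, -13, 4) = (14, -12, -45).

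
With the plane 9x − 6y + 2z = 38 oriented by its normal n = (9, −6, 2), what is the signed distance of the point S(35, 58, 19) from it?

-3

n·S − 38 = -33.
|n| = 11, so the signed distance is -33/11 = -3.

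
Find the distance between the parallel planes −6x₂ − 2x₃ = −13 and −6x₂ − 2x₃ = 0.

13√10/20

With common normal n = (0, −6, −2) (|n| = 2√10), the distance is |(-13) − 0|/|n| = 13/(2√10).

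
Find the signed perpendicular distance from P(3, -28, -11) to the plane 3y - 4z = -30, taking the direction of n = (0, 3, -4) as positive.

n·P − (-30) = -10.
|n| = 5, so the signed distance is -10/5 = -2.

-2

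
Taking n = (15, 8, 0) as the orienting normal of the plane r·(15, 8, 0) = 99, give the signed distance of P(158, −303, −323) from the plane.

n·P − 99 = -153.
|n| = 17, so the signed distance is -153/17 = -9.

-9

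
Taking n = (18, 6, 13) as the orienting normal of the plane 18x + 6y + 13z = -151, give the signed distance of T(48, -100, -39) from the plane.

-4

n·T − (-151) = -92.
|n| = 23, so the signed distance is -92/23 = -4.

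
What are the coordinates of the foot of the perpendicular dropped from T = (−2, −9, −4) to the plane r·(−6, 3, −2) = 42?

The perpendicular from T has direction n = (−6, 3, −2): r = (−2, −9, −4) + t(−6, 3, −2).
Substitute into the plane: n·(T + tn) = 42 gives -7 + 49t = 42, so t = 1.
Foot = (−2, −9, −4) + 1·(−6, 3, −2) = (−8, −6, −6).

(-8, -6, -6)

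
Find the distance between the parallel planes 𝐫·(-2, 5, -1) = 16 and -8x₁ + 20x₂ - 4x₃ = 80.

4/√30

Divide the second equation by 4 to match normals: -2x₁ + 5x₂ - x₃ = 20.
With common normal n = (-2, 5, -1) (|n| = √30), the distance is |16 − 20|/|n| = 4/√30 = 2√30/15.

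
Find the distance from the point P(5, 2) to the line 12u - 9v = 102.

4

The normal to the line is n = (12, -9) with |n| = 15.
|n·P − 102| = |42 − 102| = 60, so the distance is 60/15 = 4.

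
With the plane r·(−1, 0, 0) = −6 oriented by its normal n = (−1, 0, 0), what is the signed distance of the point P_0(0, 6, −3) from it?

n·P_0 − (-6) = 6.
|n| = 1, so the signed distance is 6/1 = 6.

6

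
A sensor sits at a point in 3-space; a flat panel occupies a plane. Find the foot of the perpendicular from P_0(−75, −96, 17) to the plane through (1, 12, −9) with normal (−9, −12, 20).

The perpendicular from P_0 has direction n = (−9, −12, 20): r = (−75, −96, 17) + t(−9, −12, 20).
Substitute into the plane: n·(P_0 + tn) = -333 gives 2167 + 625t = -333, so t = -4.
Foot = (−75, −96, 17) + (-4)·(−9, −12, 20) = (−39, −48, −63).

(-39, -48, -63)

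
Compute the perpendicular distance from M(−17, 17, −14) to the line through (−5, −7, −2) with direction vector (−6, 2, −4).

6√10

Direction vector d = (−6, 2, −4).
AP = (−12, 24, −12); AP·d = 168, |AP|² = 864, |d|² = 56.
distance² = |AP|² − (AP·d)²/|d|² = 864 − 28224/56 = 360, so the distance is 6√10.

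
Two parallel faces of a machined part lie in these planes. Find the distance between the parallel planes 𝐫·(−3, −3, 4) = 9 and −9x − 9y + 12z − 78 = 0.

17/√34

Divide the second equation by 3 to match normals: −3x − 3y + 4z = 26.
With common normal n = (−3, −3, 4) (|n| = √34), the distance is |9 − 26|/|n| = 17/√34 = √34/2.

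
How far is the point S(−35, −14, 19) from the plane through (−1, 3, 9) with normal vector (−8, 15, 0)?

The plane has equation n·(r − (−1, 3, 9)) = 0, i.e. n·r = 53.
n = (−8, 15, 0); n·P − 53 = 17; |n| = 17; distance = 17/17 = 1.

1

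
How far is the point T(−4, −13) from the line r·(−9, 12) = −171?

17/5

The normal to the line is n = (−9, 12) with |n| = 15.
|n·T − (-171)| = |-120 − (-171)| = 51, so the distance is 51/15 = 17/5.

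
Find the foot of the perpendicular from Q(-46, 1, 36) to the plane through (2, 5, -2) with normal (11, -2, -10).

The perpendicular from Q has direction n = (11, -2, -10): r = (-46, 1, 36) + λ(11, -2, -10).
Substitute into the plane: n·(Q + λn) = 32 gives -868 + 225λ = 32, so λ = 4.
Foot = (-46, 1, 36) + 4·(11, -2, -10) = (-2, -7, -4).

(-2, -7, -4)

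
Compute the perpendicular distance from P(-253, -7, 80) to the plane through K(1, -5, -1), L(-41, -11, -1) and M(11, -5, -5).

5

KL = (-42, -6, 0) and KM = (10, 0, -4), so a normal is n = KL × KM = (24, -168, 60).
d = |24·(-253) + (-168)·(-7) + 60·80 − 804| / √(576 + 28224 + 3600) = |-900| / 180 = 5.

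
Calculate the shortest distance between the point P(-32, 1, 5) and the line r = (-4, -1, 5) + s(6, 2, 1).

Direction vector d = (6, 2, 1).
AP = (-28, 2, 0); AP·d = -164, |AP|² = 788, |d|² = 41.
distance² = |AP|² − (AP·d)²/|d|² = 788 − 26896/41 = 132, so the distance is 2√33.

2√33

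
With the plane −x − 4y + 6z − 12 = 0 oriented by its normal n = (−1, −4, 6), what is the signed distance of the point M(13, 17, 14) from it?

-9/√53

n·M − 12 = -9.
|n| = √53, so the signed distance is -9/√53.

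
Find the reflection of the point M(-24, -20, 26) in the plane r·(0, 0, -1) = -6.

(-24, -20, -14)

n = (0, 0, -1), |n|² = 1, n·M − (-6) = -20, so t = -20/1 = -20.
Foot F = M − (-20)·n = (-24, -20, 6); the reflection is 2F − M = (-24, -20, -14).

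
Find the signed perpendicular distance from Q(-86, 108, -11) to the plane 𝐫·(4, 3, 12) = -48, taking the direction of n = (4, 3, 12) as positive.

-8

n·Q − (-48) = -104.
|n| = 13, so the signed distance is -104/13 = -8.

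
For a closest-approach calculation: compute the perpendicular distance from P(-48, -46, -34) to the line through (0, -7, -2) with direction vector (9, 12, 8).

Direction vector d = (9, 12, 8).
AP = (-48, -39, -32); AP·d = -1156, |AP|² = 4849, |d|² = 289.
distance² = |AP|² − (AP·d)²/|d|² = 4849 − 1336336/289 = 225, so the distance is 15.

15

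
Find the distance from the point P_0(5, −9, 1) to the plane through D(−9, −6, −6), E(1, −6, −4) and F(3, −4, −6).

3/√62

DE = (10, 0, 2) and DF = (12, 2, 0), so a normal is n = DE × DF = (−4, 24, 20).
n = (−4, 24, 20); n·P − (-228) = 12; |n| = 4√62; distance = 12/(4√62) = 3/√62.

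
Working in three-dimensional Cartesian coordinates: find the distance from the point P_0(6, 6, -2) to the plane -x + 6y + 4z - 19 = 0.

d = |(-1)·6 + 6·6 + 4·(-2) − 19| / √(1 + 36 + 16) = |3| / √53 = 3√53/53.

3/√53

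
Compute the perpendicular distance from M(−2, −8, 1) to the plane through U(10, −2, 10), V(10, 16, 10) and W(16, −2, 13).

UV = (0, 18, 0) and UW = (6, 0, 3), so a normal is n = UV × UW = (54, 0, −108).
Then n·(−2, −8, 1) − (−540) = 324.
|n| = √(2916 + 0 + 11664) = 54√5, so the distance is |324|/(54√5) = 6/√5.

6/√5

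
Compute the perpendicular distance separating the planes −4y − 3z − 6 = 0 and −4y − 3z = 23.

17/5

With common normal n = (0, −4, −3) (|n| = 5), the distance is |6 − 23|/|n| = 17/5.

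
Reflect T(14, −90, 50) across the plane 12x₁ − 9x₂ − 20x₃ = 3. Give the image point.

(374/25, -2268/25, 242/5)

With n = (12, −9, −20), the signed offset is (n·T − 3)/|n|² = -25/625 = -1/25.
T' = T − 2t·n = (14, −90, 50) − (-2/25)·(12, −9, −20) = (374/25, −2268/25, 242/5).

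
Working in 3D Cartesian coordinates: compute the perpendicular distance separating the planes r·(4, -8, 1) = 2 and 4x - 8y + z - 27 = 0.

Both planes have normal n = (4, -8, 1), |n| = 9. Any point on the first plane is at distance |27 − 2|/|n| = 25/9 from the second.

25/9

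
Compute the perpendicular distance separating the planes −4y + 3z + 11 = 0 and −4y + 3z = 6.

Both planes have normal n = (0, −4, 3), |n| = 5. Any point on the first plane is at distance |6 − (-11)|/|n| = 17/5 from the second.

17/5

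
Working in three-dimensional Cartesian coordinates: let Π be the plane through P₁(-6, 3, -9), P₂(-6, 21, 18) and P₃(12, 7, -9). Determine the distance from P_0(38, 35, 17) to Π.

P₁P₂ = (0, 18, 27) and P₁P₃ = (18, 4, 0), so a normal is n = P₁P₂ × P₁P₃ = (-108, 486, -324).
d = |(-108)·38 + 486·35 + (-324)·17 − 5022| / √(11664 + 236196 + 104976) = |2376| / 594 = 4.

4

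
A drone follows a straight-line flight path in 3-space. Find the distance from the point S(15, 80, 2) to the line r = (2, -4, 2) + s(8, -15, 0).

51

Direction vector d = (8, -15, 0).
AP = (13, 84, 0); AP·d = -1156, |AP|² = 7225, |d|² = 289.
distance² = |AP|² − (AP·d)²/|d|² = 7225 − 1336336/289 = 2601, so the distance is 51.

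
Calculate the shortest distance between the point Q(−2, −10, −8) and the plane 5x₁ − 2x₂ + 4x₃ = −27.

Normal vector n = (5, −2, 4), and n·(−2, −10, −8) − (−27) = 5.
|n| = √(25 + 4 + 16) = 3√5, so the distance is |5|/(3√5) = √5/3.

√5/3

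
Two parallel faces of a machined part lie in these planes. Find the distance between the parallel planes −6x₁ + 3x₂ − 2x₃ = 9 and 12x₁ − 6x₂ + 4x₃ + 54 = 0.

18/7

Divide the second equation by -2 to match normals: −6x₁ + 3x₂ − 2x₃ = 27.
Both planes have normal n = (−6, 3, −2), |n| = 7. Any point on the first plane is at distance |27 − 9|/|n| = 18/7 from the second.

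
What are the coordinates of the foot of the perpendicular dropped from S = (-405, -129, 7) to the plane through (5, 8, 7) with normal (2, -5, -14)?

n = (2, -5, -14), |n|² = 225, and n·S − (-128) = -135.
t = -135/225 = -3/5, so the foot is S − t·n = (-405, -129, 7) − (-3/5)·(2, -5, -14) = (-2019/5, -132, -7/5).

(-2019/5, -132, -7/5)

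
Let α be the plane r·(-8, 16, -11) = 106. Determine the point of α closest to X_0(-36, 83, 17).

(-12, 35, 50)

The perpendicular from X_0 has direction n = (-8, 16, -11): r = (-36, 83, 17) + λ(-8, 16, -11).
Substitute into the plane: n·(X_0 + λn) = 106 gives 1429 + 441λ = 106, so λ = -3.
Foot = (-36, 83, 17) + (-3)·(-8, 16, -11) = (-12, 35, 50).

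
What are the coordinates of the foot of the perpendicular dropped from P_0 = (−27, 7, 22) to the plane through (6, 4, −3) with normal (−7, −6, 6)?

(-6, 25, 4)

n = (−7, −6, 6), |n|² = 121, and n·P_0 − (-84) = 363.
t = 363/121 = 3, so the foot is P_0 − t·n = (−27, 7, 22) − 3·(−7, −6, 6) = (−6, 25, 4).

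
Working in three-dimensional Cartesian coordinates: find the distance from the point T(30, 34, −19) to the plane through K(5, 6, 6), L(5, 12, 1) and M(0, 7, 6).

15/√62

KL = (0, 6, −5) and KM = (−5, 1, 0), so a normal is n = KL × KM = (5, 25, 30).
Then n·(30, 34, −19) − 355 = 75.
|n| = √(25 + 625 + 900) = 5√62, so the distance is |75|/(5√62) = 15√62/62.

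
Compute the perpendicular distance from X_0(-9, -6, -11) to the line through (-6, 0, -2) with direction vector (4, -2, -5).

9

Direction vector d = (4, -2, -5).
AP = (-3, -6, -9), and AP × d = (12, -51, 30).
|AP × d|² = 3645 and |d|² = 45, so the distance is √(3645/45) = √81 = 9.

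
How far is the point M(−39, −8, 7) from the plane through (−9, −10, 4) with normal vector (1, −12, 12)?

18/17

The plane has equation n·(r − (−9, −10, 4)) = 0, i.e. n·r = 159.
n = (1, −12, 12); n·P − 159 = -18; |n| = 17; distance = 18/17.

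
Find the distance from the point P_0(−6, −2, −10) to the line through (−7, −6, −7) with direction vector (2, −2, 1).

Direction vector d = (2, −2, 1).
AP = (1, 4, −3), and AP × d = (−2, −7, −10).
|AP × d|² = 153 and |d|² = 9, so the distance is √(153/9) = √17.

√17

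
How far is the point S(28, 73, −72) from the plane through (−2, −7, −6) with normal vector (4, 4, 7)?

22/9

The plane has equation n·(r − (−2, −7, −6)) = 0, i.e. n·r = -78.
Then n·(28, 73, −72) − (−78) = −22.
|n| = √(16 + 16 + 49) = 9, so the distance is |-22|/9 = 22/9.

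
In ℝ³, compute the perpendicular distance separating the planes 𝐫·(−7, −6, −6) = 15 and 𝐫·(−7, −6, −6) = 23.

Both planes have normal n = (−7, −6, −6), |n| = 11. Any point on the first plane is at distance |23 − 15|/|n| = 8/11 from the second.

8/11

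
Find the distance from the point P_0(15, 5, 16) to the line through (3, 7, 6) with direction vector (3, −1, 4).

√14

Direction vector d = (3, −1, 4).
AP = (12, −2, 10), and AP × d = (2, −18, −6).
|AP × d|² = 364 and |d|² = 26, so the distance is √(364/26) = √14.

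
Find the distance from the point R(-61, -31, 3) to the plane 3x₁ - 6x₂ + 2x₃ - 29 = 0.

20/7

Normal vector n = (3, -6, 2), and n·(-61, -31, 3) - 29 = -20.
|n| = √(9 + 36 + 4) = 7, so the distance is |-20|/7 = 20/7.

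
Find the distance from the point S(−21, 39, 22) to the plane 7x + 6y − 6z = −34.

1

d = |7·(-21) + 6·39 + (-6)·22 − (-34)| / √(49 + 36 + 36) = |-11| / 11 = 1.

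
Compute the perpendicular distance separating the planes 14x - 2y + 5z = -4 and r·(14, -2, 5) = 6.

2/3

With common normal n = (14, -2, 5) (|n| = 15), the distance is |(-4) − 6|/|n| = 10/15 = 2/3.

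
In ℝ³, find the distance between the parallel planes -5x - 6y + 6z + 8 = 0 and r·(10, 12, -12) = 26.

5√97/97

Divide the second equation by -2 to match normals: -5x - 6y + 6z = -13.
With common normal n = (-5, -6, 6) (|n| = √97), the distance is |(-8) − (-13)|/|n| = 5/√97.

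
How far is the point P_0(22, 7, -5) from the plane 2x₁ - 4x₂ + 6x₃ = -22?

2√14/7

n = (2, -4, 6); n·P − (-22) = 8; |n| = 2√14; distance = 8/(2√14) = 4/√14.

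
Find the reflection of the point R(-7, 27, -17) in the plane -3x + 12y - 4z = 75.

(5, -21, -1)

With n = (-3, 12, -4), the signed offset is (n·R − 75)/|n|² = 338/169 = 2.
R' = R − 2t·n = (-7, 27, -17) − 4·(-3, 12, -4) = (5, -21, -1).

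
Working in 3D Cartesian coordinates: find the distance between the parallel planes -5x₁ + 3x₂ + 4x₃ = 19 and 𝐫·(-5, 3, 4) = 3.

With common normal n = (-5, 3, 4) (|n| = 5√2), the distance is |19 − 3|/|n| = 16/(5√2) = 8√2/5.

8√2/5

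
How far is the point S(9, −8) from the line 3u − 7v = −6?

d = |3·9 + (-7)·(-8) − (-6)| / √(9 + 49) = |89|/√58 = 89√58/58.

89√58/58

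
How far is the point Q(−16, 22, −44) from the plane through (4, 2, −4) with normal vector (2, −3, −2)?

20/√17

The plane has equation n·(r − (4, 2, −4)) = 0, i.e. n·r = 10.
n = (2, −3, −2); n·P − 10 = -20; |n| = √17; distance = 20/√17.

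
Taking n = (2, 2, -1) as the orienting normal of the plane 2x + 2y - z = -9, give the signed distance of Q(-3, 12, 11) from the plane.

n·Q − (-9) = 16.
|n| = 3, so the signed distance is 16/3.

16/3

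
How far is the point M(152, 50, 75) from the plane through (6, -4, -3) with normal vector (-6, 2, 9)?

The plane has equation n·(r − (6, -4, -3)) = 0, i.e. n·r = -71.
d = |(-6)·152 + 2·50 + 9·75 − (-71)| / √(36 + 4 + 81) = |-66| / 11 = 6.

6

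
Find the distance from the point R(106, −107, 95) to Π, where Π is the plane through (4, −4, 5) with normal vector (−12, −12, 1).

The plane has equation n·(r − (4, −4, 5)) = 0, i.e. n·r = 5.
n = (−12, −12, 1); n·P − 5 = 102; |n| = 17; distance = 102/17 = 6.

6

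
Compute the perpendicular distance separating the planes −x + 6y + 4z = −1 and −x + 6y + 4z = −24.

Both planes have normal n = (−1, 6, 4), |n| = √53. Any point on the first plane is at distance |(-24) − (-1)|/|n| = 23/√53 = 23√53/53 from the second.

23/√53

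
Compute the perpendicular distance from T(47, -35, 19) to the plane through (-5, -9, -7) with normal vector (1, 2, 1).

The plane has equation n·(r − (-5, -9, -7)) = 0, i.e. n·r = -30.
n = (1, 2, 1); n·P − (-30) = 26; |n| = √6; distance = 26/√6 = 13√6/3.

26/√6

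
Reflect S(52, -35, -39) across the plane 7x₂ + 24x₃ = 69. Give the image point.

With n = (0, 7, 24), the signed offset is (n·S − 69)/|n|² = -1250/625 = -2.
S' = S − 2t·n = (52, -35, -39) − (-4)·(0, 7, 24) = (52, -7, 57).

(52, -7, 57)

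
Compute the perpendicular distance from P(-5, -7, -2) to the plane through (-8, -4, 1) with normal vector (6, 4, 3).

The plane has equation n·(r − (-8, -4, 1)) = 0, i.e. n·r = -61.
Then n·(-5, -7, -2) - (-61) = -3.
|n| = √(36 + 16 + 9) = √61, so the distance is |-3|/√61 = 3/√61.

3√61/61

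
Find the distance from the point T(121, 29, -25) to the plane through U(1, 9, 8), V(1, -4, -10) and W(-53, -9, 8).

UV = (0, -13, -18) and UW = (-54, -18, 0), so a normal is n = UV × UW = (-324, 972, -702).
n = (-324, 972, -702); n·P − 2808 = 3726; |n| = 1242; distance = 3726/1242 = 3.

3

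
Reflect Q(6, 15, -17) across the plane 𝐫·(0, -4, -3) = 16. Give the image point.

With n = (0, -4, -3), the signed offset is (n·Q − 16)/|n|² = -25/25 = -1.
Q' = Q − 2t·n = (6, 15, -17) − (-2)·(0, -4, -3) = (6, 7, -23).

(6, 7, -23)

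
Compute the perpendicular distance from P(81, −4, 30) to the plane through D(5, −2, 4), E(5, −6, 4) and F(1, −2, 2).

24√5/5

DE = (0, −4, 0) and DF = (−4, 0, −2), so a normal is n = DE × DF = (8, 0, −16).
Then n·(81, −4, 30) − (−24) = 192.
|n| = √(64 + 0 + 256) = 8√5, so the distance is |192|/(8√5) = 24/√5.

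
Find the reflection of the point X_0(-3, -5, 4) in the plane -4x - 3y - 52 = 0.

n = (-4, -3, 0), |n|² = 25, n·X_0 − 52 = -25, so t = -25/25 = -1.
Foot F = X_0 − (-1)·n = (-7, -8, 4); the reflection is 2F − X_0 = (-11, -11, 4).

(-11, -11, 4)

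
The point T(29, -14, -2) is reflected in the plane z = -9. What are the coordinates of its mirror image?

(29, -14, -16)

n = (0, 0, 1), |n|² = 1, n·T − (-9) = 7, so t = 7/1 = 7.
Foot F = T − 7·n = (29, -14, -9); the reflection is 2F − T = (29, -14, -16).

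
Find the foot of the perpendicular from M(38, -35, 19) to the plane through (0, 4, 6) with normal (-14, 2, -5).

The perpendicular from M has direction n = (-14, 2, -5): r = (38, -35, 19) + t(-14, 2, -5).
Substitute into the plane: n·(M + tn) = -22 gives -697 + 225t = -22, so t = 3.
Foot = (38, -35, 19) + 3·(-14, 2, -5) = (-4, -29, 4).

(-4, -29, 4)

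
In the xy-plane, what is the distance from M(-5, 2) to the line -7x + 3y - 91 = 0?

d = |(-7)·(-5) + 3·2 − 91| / √(49 + 9) = |-50|/√58 = 50/√58.

50/√58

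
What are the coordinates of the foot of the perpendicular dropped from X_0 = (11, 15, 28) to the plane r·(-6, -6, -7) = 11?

The perpendicular from X_0 has direction n = (-6, -6, -7): r = (11, 15, 28) + λ(-6, -6, -7).
Substitute into the plane: n·(X_0 + λn) = 11 gives -352 + 121λ = 11, so λ = 3.
Foot = (11, 15, 28) + 3·(-6, -6, -7) = (-7, -3, 7).

(-7, -3, 7)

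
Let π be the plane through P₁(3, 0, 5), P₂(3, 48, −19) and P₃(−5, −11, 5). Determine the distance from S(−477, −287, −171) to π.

8

P₁P₂ = (0, 48, −24) and P₁P₃ = (−8, −11, 0), so a normal is n = P₁P₂ × P₁P₃ = (−264, 192, 384).
n = (−264, 192, 384); n·P − 1128 = 4032; |n| = 504; distance = 4032/504 = 8.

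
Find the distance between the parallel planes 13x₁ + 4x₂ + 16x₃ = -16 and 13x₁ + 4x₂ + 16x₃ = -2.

2/3

With common normal n = (13, 4, 16) (|n| = 21), the distance is |(-16) − (-2)|/|n| = 14/21 = 2/3.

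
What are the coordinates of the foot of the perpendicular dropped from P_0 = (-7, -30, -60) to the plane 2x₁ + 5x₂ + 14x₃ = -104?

The perpendicular from P_0 has direction n = (2, 5, 14): r = (-7, -30, -60) + λ(2, 5, 14).
Substitute into the plane: n·(P_0 + λn) = -104 gives -1004 + 225λ = -104, so λ = 4.
Foot = (-7, -30, -60) + 4·(2, 5, 14) = (1, -10, -4).

(1, -10, -4)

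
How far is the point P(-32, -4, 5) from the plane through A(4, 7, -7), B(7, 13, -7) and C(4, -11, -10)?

11√41/41

AB = (3, 6, 0) and AC = (0, -18, -3), so a normal is n = AB × AC = (-18, 9, -54).
Then n·(-32, -4, 5) - 369 = -99.
|n| = √(324 + 81 + 2916) = 9√41, so the distance is |-99|/(9√41) = 11/√41.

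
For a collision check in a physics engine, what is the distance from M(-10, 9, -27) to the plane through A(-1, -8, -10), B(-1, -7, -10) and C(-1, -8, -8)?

AB = (0, 1, 0) and AC = (0, 0, 2), so a normal is n = AB × AC = (2, 0, 0).
Then n·(-10, 9, -27) - (-2) = -18.
|n| = √(4 + 0 + 0) = 2, so the distance is |-18|/2 = 9.

9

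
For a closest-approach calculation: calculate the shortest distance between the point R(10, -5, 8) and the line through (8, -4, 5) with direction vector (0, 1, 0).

Direction vector d = (0, 1, 0).
AP = (2, -1, 3), and AP × d = (-3, 0, 2).
|AP × d|² = 13 and |d|² = 1, so the distance is √13.

√13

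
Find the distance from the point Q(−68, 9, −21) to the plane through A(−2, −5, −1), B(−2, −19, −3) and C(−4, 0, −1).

22/15

AB = (0, −14, −2) and AC = (−2, 5, 0), so a normal is n = AB × AC = (10, 4, −28).
Then n·(−68, 9, −21) − (−12) = −44.
|n| = √(100 + 16 + 784) = 30, so the distance is |-44|/30 = 22/15.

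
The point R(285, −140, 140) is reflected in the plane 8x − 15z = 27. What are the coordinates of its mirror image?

n = (8, 0, −15), |n|² = 289, n·R − 27 = 153, so t = 153/289 = 9/17.
Foot F = R − (9/17)·n = (4773/17, −140, 2515/17); the reflection is 2F − R = (4701/17, −140, 2650/17).

(4701/17, -140, 2650/17)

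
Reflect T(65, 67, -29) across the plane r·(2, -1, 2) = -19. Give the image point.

n = (2, -1, 2), |n|² = 9, n·T − (-19) = 24, so t = 24/9 = 8/3.
Foot F = T − (8/3)·n = (179/3, 209/3, -103/3); the reflection is 2F − T = (163/3, 217/3, -119/3).

(163/3, 217/3, -119/3)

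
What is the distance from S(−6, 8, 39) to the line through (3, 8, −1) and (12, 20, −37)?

4√10

A direction vector is d = (9, 12, −36).
AP = (−9, 0, 40); AP·d = -1521, |AP|² = 1681, |d|² = 1521.
distance² = |AP|² − (AP·d)²/|d|² = 1681 − 2313441/1521 = 160, so the distance is 4√10.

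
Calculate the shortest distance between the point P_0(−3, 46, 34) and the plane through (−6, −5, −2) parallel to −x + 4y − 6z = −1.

Parallel planes share the normal n = (−1, 4, −6); since (−6, −5, −2) lies on the plane, its equation is −x + 4y − 6z = -2.
Then n·(−3, 46, 34) − (−2) = −15.
|n| = √(1 + 16 + 36) = √53, so the distance is |-15|/√53 = 15√53/53.

15√53/53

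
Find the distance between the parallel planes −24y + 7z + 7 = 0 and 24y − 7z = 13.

6/25

Divide the second equation by -1 to match normals: −24y + 7z = -13.
With common normal n = (0, −24, 7) (|n| = 25), the distance is |(-7) − (-13)|/|n| = 6/25.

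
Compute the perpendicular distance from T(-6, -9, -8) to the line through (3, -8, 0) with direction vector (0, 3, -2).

Direction vector d = (0, 3, -2).
AP = (-9, -1, -8), and AP × d = (26, -18, -27).
|AP × d|² = 1729 and |d|² = 13, so the distance is √(1729/13) = √133.

√133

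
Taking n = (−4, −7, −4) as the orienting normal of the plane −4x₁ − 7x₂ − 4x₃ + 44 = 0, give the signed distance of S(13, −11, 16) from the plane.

5/9

n·S − (-44) = 5.
|n| = 9, so the signed distance is 5/9.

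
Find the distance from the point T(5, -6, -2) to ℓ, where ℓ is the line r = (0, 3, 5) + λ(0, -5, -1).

√51

Direction vector d = (0, -5, -1).
AP = (5, -9, -7); AP·d = 52, |AP|² = 155, |d|² = 26.
distance² = |AP|² − (AP·d)²/|d|² = 155 − 2704/26 = 51, so the distance is √51.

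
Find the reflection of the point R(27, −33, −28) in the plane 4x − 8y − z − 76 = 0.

n = (4, −8, −1), |n|² = 81, n·R − 76 = 324, so t = 324/81 = 4.
Foot F = R − 4·n = (11, −1, −24); the reflection is 2F − R = (−5, 31, −20).

(-5, 31, -20)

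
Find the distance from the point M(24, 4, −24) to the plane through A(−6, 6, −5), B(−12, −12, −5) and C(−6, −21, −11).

AB = (−6, −18, 0) and AC = (0, −27, −6), so a normal is n = AB × AC = (108, −36, 162).
Then n·(24, 4, −24) − (−1674) = 234.
|n| = √(11664 + 1296 + 26244) = 198, so the distance is |234|/198 = 13/11.

13/11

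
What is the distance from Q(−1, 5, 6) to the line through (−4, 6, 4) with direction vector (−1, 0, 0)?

√5

Direction vector d = (−1, 0, 0).
AP = (3, −1, 2); AP·d = -3, |AP|² = 14, |d|² = 1.
distance² = |AP|² − (AP·d)²/|d|² = 14 − 9/1 = 5, so the distance is √5.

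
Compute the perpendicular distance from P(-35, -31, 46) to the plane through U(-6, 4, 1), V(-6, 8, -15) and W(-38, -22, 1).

1/7

UV = (0, 4, -16) and UW = (-32, -26, 0), so a normal is n = UV × UW = (-416, 512, 128).
Then n·(-35, -31, 46) - 4672 = -96.
|n| = √(173056 + 262144 + 16384) = 672, so the distance is |-96|/672 = 1/7.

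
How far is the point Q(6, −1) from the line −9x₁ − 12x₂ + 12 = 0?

2

d = |(-9)·6 + (-12)·(-1) − (-12)| / √(81 + 144) = |-30|/15 = 2.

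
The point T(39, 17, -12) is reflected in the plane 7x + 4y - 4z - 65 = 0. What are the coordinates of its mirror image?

n = (7, 4, -4), |n|² = 81, n·T − 65 = 324, so t = 324/81 = 4.
Foot F = T − 4·n = (11, 1, 4); the reflection is 2F − T = (-17, -15, 20).

(-17, -15, 20)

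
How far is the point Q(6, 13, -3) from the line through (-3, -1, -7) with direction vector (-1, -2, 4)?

Direction vector d = (-1, -2, 4).
AP = (9, 14, 4), and AP × d = (64, -40, -4).
|AP × d|² = 5712 and |d|² = 21, so the distance is √(5712/21) = √272 = 4√17.

4√17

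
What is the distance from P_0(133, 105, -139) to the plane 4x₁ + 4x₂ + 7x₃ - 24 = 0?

5

d = |4·133 + 4·105 + 7·(-139) − 24| / √(16 + 16 + 49) = |-45| / 9 = 5.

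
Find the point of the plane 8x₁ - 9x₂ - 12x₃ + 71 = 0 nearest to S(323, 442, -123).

(5419/17, 7595/17, -1983/17)

The perpendicular from S has direction n = (8, -9, -12): r = (323, 442, -123) + t(8, -9, -12).
Substitute into the plane: n·(S + tn) = -71 gives 82 + 289t = -71, so t = -9/17.
Foot = (323, 442, -123) + (-9/17)·(8, -9, -12) = (5419/17, 7595/17, -1983/17).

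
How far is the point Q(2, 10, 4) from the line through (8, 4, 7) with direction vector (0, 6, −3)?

6

Direction vector d = (0, 6, −3).
AP = (−6, 6, −3), and AP × d = (0, −18, −36).
|AP × d|² = 1620 and |d|² = 45, so the distance is √(1620/45) = √36 = 6.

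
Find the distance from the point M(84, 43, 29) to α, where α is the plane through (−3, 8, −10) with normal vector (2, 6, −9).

3

The plane has equation n·(r − (−3, 8, −10)) = 0, i.e. n·r = 132.
d = |2·84 + 6·43 + (-9)·29 − 132| / √(4 + 36 + 81) = |33| / 11 = 3.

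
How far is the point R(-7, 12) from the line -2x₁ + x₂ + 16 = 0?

42/√5

The normal to the line is n = (-2, 1) with |n| = √5.
|n·R − (-16)| = |26 − (-16)| = 42, so the distance is 42/√5.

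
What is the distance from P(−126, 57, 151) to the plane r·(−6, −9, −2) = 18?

7

n = (−6, −9, −2); n·P − 18 = -77; |n| = 11; distance = 77/11 = 7.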